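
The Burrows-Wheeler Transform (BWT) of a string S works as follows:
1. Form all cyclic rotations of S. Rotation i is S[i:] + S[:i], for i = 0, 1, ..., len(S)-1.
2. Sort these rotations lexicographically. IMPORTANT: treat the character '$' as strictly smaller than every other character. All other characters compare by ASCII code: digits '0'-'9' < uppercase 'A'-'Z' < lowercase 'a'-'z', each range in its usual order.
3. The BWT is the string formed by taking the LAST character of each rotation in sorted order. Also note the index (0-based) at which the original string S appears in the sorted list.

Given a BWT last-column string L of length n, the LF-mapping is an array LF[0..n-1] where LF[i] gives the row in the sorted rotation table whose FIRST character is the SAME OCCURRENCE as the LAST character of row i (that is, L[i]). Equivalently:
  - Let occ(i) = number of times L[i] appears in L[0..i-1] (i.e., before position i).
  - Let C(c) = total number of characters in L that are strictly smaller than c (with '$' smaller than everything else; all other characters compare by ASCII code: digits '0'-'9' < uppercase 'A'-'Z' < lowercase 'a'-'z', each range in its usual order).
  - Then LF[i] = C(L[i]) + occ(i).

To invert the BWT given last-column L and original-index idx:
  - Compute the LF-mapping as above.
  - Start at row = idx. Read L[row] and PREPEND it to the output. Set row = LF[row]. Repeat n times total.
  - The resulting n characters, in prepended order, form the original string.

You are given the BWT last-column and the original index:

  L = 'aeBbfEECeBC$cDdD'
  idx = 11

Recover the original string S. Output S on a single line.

LF mapping: 9 13 1 10 15 7 8 3 14 2 4 0 11 5 12 6
Walk LF starting at row 11, prepending L[row]:
  step 1: row=11, L[11]='$', prepend. Next row=LF[11]=0
  step 2: row=0, L[0]='a', prepend. Next row=LF[0]=9
  step 3: row=9, L[9]='B', prepend. Next row=LF[9]=2
  step 4: row=2, L[2]='B', prepend. Next row=LF[2]=1
  step 5: row=1, L[1]='e', prepend. Next row=LF[1]=13
  step 6: row=13, L[13]='D', prepend. Next row=LF[13]=5
  step 7: row=5, L[5]='E', prepend. Next row=LF[5]=7
  step 8: row=7, L[7]='C', prepend. Next row=LF[7]=3
  step 9: row=3, L[3]='b', prepend. Next row=LF[3]=10
  step 10: row=10, L[10]='C', prepend. Next row=LF[10]=4
  step 11: row=4, L[4]='f', prepend. Next row=LF[4]=15
  step 12: row=15, L[15]='D', prepend. Next row=LF[15]=6
  step 13: row=6, L[6]='E', prepend. Next row=LF[6]=8
  step 14: row=8, L[8]='e', prepend. Next row=LF[8]=14
  step 15: row=14, L[14]='d', prepend. Next row=LF[14]=12
  step 16: row=12, L[12]='c', prepend. Next row=LF[12]=11
Reversed output: cdeEDfCbCEDeBBa$

Answer: cdeEDfCbCEDeBBa$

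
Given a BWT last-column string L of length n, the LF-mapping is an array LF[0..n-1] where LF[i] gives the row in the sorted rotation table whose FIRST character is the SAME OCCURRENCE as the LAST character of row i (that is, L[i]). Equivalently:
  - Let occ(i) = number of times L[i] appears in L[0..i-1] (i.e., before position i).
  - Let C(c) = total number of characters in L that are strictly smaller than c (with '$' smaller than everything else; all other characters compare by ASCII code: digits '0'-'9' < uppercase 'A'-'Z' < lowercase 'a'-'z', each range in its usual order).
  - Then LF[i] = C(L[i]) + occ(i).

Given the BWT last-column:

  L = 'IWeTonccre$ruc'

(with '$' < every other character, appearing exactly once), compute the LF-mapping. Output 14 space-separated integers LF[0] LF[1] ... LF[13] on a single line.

Char counts: '$':1, 'I':1, 'T':1, 'W':1, 'c':3, 'e':2, 'n':1, 'o':1, 'r':2, 'u':1
C (first-col start): C('$')=0, C('I')=1, C('T')=2, C('W')=3, C('c')=4, C('e')=7, C('n')=9, C('o')=10, C('r')=11, C('u')=13
L[0]='I': occ=0, LF[0]=C('I')+0=1+0=1
L[1]='W': occ=0, LF[1]=C('W')+0=3+0=3
L[2]='e': occ=0, LF[2]=C('e')+0=7+0=7
L[3]='T': occ=0, LF[3]=C('T')+0=2+0=2
L[4]='o': occ=0, LF[4]=C('o')+0=10+0=10
L[5]='n': occ=0, LF[5]=C('n')+0=9+0=9
L[6]='c': occ=0, LF[6]=C('c')+0=4+0=4
L[7]='c': occ=1, LF[7]=C('c')+1=4+1=5
L[8]='r': occ=0, LF[8]=C('r')+0=11+0=11
L[9]='e': occ=1, LF[9]=C('e')+1=7+1=8
L[10]='$': occ=0, LF[10]=C('$')+0=0+0=0
L[11]='r': occ=1, LF[11]=C('r')+1=11+1=12
L[12]='u': occ=0, LF[12]=C('u')+0=13+0=13
L[13]='c': occ=2, LF[13]=C('c')+2=4+2=6

Answer: 1 3 7 2 10 9 4 5 11 8 0 12 13 6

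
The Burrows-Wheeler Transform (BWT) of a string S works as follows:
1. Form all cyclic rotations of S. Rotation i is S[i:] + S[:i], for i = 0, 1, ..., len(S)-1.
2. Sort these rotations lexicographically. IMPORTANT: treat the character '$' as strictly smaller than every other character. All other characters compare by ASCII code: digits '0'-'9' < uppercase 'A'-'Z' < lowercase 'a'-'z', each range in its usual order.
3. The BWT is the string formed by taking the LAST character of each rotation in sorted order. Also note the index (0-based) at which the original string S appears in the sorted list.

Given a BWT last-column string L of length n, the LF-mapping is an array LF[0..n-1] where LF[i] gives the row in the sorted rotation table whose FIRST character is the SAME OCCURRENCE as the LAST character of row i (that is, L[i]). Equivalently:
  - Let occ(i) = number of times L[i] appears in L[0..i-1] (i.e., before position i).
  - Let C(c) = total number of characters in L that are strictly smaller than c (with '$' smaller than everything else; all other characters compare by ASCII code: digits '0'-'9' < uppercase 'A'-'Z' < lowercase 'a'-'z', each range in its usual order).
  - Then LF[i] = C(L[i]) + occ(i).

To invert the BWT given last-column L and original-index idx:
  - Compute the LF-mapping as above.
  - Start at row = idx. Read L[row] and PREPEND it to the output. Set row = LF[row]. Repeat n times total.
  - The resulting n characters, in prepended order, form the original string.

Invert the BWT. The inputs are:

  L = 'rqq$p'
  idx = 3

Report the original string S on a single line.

LF mapping: 4 2 3 0 1
Walk LF starting at row 3, prepending L[row]:
  step 1: row=3, L[3]='$', prepend. Next row=LF[3]=0
  step 2: row=0, L[0]='r', prepend. Next row=LF[0]=4
  step 3: row=4, L[4]='p', prepend. Next row=LF[4]=1
  step 4: row=1, L[1]='q', prepend. Next row=LF[1]=2
  step 5: row=2, L[2]='q', prepend. Next row=LF[2]=3
Reversed output: qqpr$

Answer: qqpr$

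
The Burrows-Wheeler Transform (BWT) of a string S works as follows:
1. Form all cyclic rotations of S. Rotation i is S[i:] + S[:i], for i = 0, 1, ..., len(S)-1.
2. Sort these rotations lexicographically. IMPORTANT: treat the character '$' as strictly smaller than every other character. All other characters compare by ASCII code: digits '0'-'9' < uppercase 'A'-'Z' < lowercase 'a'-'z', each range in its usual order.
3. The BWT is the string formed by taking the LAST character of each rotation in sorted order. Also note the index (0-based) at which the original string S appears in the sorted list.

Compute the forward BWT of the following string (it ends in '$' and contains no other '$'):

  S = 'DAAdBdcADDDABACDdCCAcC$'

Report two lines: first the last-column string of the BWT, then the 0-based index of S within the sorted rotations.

Answer: CDDBcCAAdcCdA$DDACdAADB
13

Derivation:
All 23 rotations (rotation i = S[i:]+S[:i]):
  rot[0] = DAAdBdcADDDABACDdCCAcC$
  rot[1] = AAdBdcADDDABACDdCCAcC$D
  rot[2] = AdBdcADDDABACDdCCAcC$DA
  rot[3] = dBdcADDDABACDdCCAcC$DAA
  rot[4] = BdcADDDABACDdCCAcC$DAAd
  rot[5] = dcADDDABACDdCCAcC$DAAdB
  rot[6] = cADDDABACDdCCAcC$DAAdBd
  rot[7] = ADDDABACDdCCAcC$DAAdBdc
  rot[8] = DDDABACDdCCAcC$DAAdBdcA
  rot[9] = DDABACDdCCAcC$DAAdBdcAD
  rot[10] = DABACDdCCAcC$DAAdBdcADD
  rot[11] = ABACDdCCAcC$DAAdBdcADDD
  rot[12] = BACDdCCAcC$DAAdBdcADDDA
  rot[13] = ACDdCCAcC$DAAdBdcADDDAB
  rot[14] = CDdCCAcC$DAAdBdcADDDABA
  rot[15] = DdCCAcC$DAAdBdcADDDABAC
  rot[16] = dCCAcC$DAAdBdcADDDABACD
  rot[17] = CCAcC$DAAdBdcADDDABACDd
  rot[18] = CAcC$DAAdBdcADDDABACDdC
  rot[19] = AcC$DAAdBdcADDDABACDdCC
  rot[20] = cC$DAAdBdcADDDABACDdCCA
  rot[21] = C$DAAdBdcADDDABACDdCCAc
  rot[22] = $DAAdBdcADDDABACDdCCAcC
Sorted (with $ < everything):
  sorted[0] = $DAAdBdcADDDABACDdCCAcC  (last char: 'C')
  sorted[1] = AAdBdcADDDABACDdCCAcC$D  (last char: 'D')
  sorted[2] = ABACDdCCAcC$DAAdBdcADDD  (last char: 'D')
  sorted[3] = ACDdCCAcC$DAAdBdcADDDAB  (last char: 'B')
  sorted[4] = ADDDABACDdCCAcC$DAAdBdc  (last char: 'c')
  sorted[5] = AcC$DAAdBdcADDDABACDdCC  (last char: 'C')
  sorted[6] = AdBdcADDDABACDdCCAcC$DA  (last char: 'A')
  sorted[7] = BACDdCCAcC$DAAdBdcADDDA  (last char: 'A')
  sorted[8] = BdcADDDABACDdCCAcC$DAAd  (last char: 'd')
  sorted[9] = C$DAAdBdcADDDABACDdCCAc  (last char: 'c')
  sorted[10] = CAcC$DAAdBdcADDDABACDdC  (last char: 'C')
  sorted[11] = CCAcC$DAAdBdcADDDABACDd  (last char: 'd')
  sorted[12] = CDdCCAcC$DAAdBdcADDDABA  (last char: 'A')
  sorted[13] = DAAdBdcADDDABACDdCCAcC$  (last char: '$')
  sorted[14] = DABACDdCCAcC$DAAdBdcADD  (last char: 'D')
  sorted[15] = DDABACDdCCAcC$DAAdBdcAD  (last char: 'D')
  sorted[16] = DDDABACDdCCAcC$DAAdBdcA  (last char: 'A')
  sorted[17] = DdCCAcC$DAAdBdcADDDABAC  (last char: 'C')
  sorted[18] = cADDDABACDdCCAcC$DAAdBd  (last char: 'd')
  sorted[19] = cC$DAAdBdcADDDABACDdCCA  (last char: 'A')
  sorted[20] = dBdcADDDABACDdCCAcC$DAA  (last char: 'A')
  sorted[21] = dCCAcC$DAAdBdcADDDABACD  (last char: 'D')
  sorted[22] = dcADDDABACDdCCAcC$DAAdB  (last char: 'B')
Last column: CDDBcCAAdcCdA$DDACdAADB
Original string S is at sorted index 13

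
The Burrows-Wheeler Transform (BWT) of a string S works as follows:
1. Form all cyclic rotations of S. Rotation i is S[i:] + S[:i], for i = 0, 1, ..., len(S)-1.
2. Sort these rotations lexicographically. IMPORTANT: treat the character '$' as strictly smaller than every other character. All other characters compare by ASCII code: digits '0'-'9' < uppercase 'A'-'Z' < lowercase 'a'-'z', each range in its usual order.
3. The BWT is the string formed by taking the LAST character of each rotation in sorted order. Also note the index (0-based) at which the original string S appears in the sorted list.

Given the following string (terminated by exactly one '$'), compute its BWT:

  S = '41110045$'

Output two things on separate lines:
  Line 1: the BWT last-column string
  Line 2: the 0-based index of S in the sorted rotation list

All 9 rotations (rotation i = S[i:]+S[:i]):
  rot[0] = 41110045$
  rot[1] = 1110045$4
  rot[2] = 110045$41
  rot[3] = 10045$411
  rot[4] = 0045$4111
  rot[5] = 045$41110
  rot[6] = 45$411100
  rot[7] = 5$4111004
  rot[8] = $41110045
Sorted (with $ < everything):
  sorted[0] = $41110045  (last char: '5')
  sorted[1] = 0045$4111  (last char: '1')
  sorted[2] = 045$41110  (last char: '0')
  sorted[3] = 10045$411  (last char: '1')
  sorted[4] = 110045$41  (last char: '1')
  sorted[5] = 1110045$4  (last char: '4')
  sorted[6] = 41110045$  (last char: '$')
  sorted[7] = 45$411100  (last char: '0')
  sorted[8] = 5$4111004  (last char: '4')
Last column: 510114$04
Original string S is at sorted index 6

Answer: 510114$04
6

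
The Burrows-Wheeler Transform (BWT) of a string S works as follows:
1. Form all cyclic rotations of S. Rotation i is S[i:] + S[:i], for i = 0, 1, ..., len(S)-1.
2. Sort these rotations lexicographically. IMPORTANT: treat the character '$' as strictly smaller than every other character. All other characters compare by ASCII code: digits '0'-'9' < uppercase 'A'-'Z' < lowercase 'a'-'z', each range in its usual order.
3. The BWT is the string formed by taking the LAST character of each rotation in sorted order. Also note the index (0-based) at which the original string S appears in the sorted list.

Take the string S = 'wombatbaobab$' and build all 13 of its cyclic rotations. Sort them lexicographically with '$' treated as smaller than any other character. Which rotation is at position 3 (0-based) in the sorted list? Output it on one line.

Answer: atbaobab$womb

Derivation:
All 13 rotations (rotation i = S[i:]+S[:i]):
  rot[0] = wombatbaobab$
  rot[1] = ombatbaobab$w
  rot[2] = mbatbaobab$wo
  rot[3] = batbaobab$wom
  rot[4] = atbaobab$womb
  rot[5] = tbaobab$womba
  rot[6] = baobab$wombat
  rot[7] = aobab$wombatb
  rot[8] = obab$wombatba
  rot[9] = bab$wombatbao
  rot[10] = ab$wombatbaob
  rot[11] = b$wombatbaoba
  rot[12] = $wombatbaobab
Sorted (with $ < everything):
  sorted[0] = $wombatbaobab
  sorted[1] = ab$wombatbaob
  sorted[2] = aobab$wombatb
  sorted[3] = atbaobab$womb
  sorted[4] = b$wombatbaoba
  sorted[5] = bab$wombatbao
  sorted[6] = baobab$wombat
  sorted[7] = batbaobab$wom
  sorted[8] = mbatbaobab$wo
  sorted[9] = obab$wombatba
  sorted[10] = ombatbaobab$w
  sorted[11] = tbaobab$womba
  sorted[12] = wombatbaobab$
sorted[3] = atbaobab$womb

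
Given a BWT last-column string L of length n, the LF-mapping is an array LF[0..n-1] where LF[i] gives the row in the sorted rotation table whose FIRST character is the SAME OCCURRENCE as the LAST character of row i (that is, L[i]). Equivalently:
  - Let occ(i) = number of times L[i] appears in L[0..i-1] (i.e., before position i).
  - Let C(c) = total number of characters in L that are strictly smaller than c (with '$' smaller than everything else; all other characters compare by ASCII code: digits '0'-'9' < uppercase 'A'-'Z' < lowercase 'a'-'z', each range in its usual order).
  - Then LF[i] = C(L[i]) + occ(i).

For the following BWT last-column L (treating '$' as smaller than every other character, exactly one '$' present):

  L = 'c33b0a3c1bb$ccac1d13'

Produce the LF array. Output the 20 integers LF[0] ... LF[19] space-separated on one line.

Answer: 14 5 6 11 1 9 7 15 2 12 13 0 16 17 10 18 3 19 4 8

Derivation:
Char counts: '$':1, '0':1, '1':3, '3':4, 'a':2, 'b':3, 'c':5, 'd':1
C (first-col start): C('$')=0, C('0')=1, C('1')=2, C('3')=5, C('a')=9, C('b')=11, C('c')=14, C('d')=19
L[0]='c': occ=0, LF[0]=C('c')+0=14+0=14
L[1]='3': occ=0, LF[1]=C('3')+0=5+0=5
L[2]='3': occ=1, LF[2]=C('3')+1=5+1=6
L[3]='b': occ=0, LF[3]=C('b')+0=11+0=11
L[4]='0': occ=0, LF[4]=C('0')+0=1+0=1
L[5]='a': occ=0, LF[5]=C('a')+0=9+0=9
L[6]='3': occ=2, LF[6]=C('3')+2=5+2=7
L[7]='c': occ=1, LF[7]=C('c')+1=14+1=15
L[8]='1': occ=0, LF[8]=C('1')+0=2+0=2
L[9]='b': occ=1, LF[9]=C('b')+1=11+1=12
L[10]='b': occ=2, LF[10]=C('b')+2=11+2=13
L[11]='$': occ=0, LF[11]=C('$')+0=0+0=0
L[12]='c': occ=2, LF[12]=C('c')+2=14+2=16
L[13]='c': occ=3, LF[13]=C('c')+3=14+3=17
L[14]='a': occ=1, LF[14]=C('a')+1=9+1=10
L[15]='c': occ=4, LF[15]=C('c')+4=14+4=18
L[16]='1': occ=1, LF[16]=C('1')+1=2+1=3
L[17]='d': occ=0, LF[17]=C('d')+0=19+0=19
L[18]='1': occ=2, LF[18]=C('1')+2=2+2=4
L[19]='3': occ=3, LF[19]=C('3')+3=5+3=8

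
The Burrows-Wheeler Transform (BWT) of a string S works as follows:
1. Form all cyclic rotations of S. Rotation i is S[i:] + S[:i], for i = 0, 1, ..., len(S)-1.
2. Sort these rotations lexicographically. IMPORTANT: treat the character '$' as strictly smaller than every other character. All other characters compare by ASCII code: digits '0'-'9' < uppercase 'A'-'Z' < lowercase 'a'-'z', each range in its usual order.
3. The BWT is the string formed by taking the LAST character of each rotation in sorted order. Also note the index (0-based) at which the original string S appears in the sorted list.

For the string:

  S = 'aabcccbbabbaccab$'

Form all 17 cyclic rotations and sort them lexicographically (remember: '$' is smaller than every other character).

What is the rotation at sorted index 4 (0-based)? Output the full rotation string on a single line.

All 17 rotations (rotation i = S[i:]+S[:i]):
  rot[0] = aabcccbbabbaccab$
  rot[1] = abcccbbabbaccab$a
  rot[2] = bcccbbabbaccab$aa
  rot[3] = cccbbabbaccab$aab
  rot[4] = ccbbabbaccab$aabc
  rot[5] = cbbabbaccab$aabcc
  rot[6] = bbabbaccab$aabccc
  rot[7] = babbaccab$aabcccb
  rot[8] = abbaccab$aabcccbb
  rot[9] = bbaccab$aabcccbba
  rot[10] = baccab$aabcccbbab
  rot[11] = accab$aabcccbbabb
  rot[12] = ccab$aabcccbbabba
  rot[13] = cab$aabcccbbabbac
  rot[14] = ab$aabcccbbabbacc
  rot[15] = b$aabcccbbabbacca
  rot[16] = $aabcccbbabbaccab
Sorted (with $ < everything):
  sorted[0] = $aabcccbbabbaccab
  sorted[1] = aabcccbbabbaccab$
  sorted[2] = ab$aabcccbbabbacc
  sorted[3] = abbaccab$aabcccbb
  sorted[4] = abcccbbabbaccab$a
  sorted[5] = accab$aabcccbbabb
  sorted[6] = b$aabcccbbabbacca
  sorted[7] = babbaccab$aabcccb
  sorted[8] = baccab$aabcccbbab
  sorted[9] = bbabbaccab$aabccc
  sorted[10] = bbaccab$aabcccbba
  sorted[11] = bcccbbabbaccab$aa
  sorted[12] = cab$aabcccbbabbac
  sorted[13] = cbbabbaccab$aabcc
  sorted[14] = ccab$aabcccbbabba
  sorted[15] = ccbbabbaccab$aabc
  sorted[16] = cccbbabbaccab$aab
sorted[4] = abcccbbabbaccab$a

Answer: abcccbbabbaccab$a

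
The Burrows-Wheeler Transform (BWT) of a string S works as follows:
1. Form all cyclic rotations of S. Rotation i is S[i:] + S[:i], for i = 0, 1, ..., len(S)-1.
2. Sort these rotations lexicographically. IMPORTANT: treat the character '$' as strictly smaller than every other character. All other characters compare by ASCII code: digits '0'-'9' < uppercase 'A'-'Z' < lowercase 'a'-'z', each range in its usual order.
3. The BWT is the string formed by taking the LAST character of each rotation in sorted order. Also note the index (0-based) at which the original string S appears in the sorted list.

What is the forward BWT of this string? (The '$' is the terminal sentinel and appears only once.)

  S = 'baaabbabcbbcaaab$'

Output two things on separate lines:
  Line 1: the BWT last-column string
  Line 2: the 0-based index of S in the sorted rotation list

Answer: bcbaaaaba$bacbabb
9

Derivation:
All 17 rotations (rotation i = S[i:]+S[:i]):
  rot[0] = baaabbabcbbcaaab$
  rot[1] = aaabbabcbbcaaab$b
  rot[2] = aabbabcbbcaaab$ba
  rot[3] = abbabcbbcaaab$baa
  rot[4] = bbabcbbcaaab$baaa
  rot[5] = babcbbcaaab$baaab
  rot[6] = abcbbcaaab$baaabb
  rot[7] = bcbbcaaab$baaabba
  rot[8] = cbbcaaab$baaabbab
  rot[9] = bbcaaab$baaabbabc
  rot[10] = bcaaab$baaabbabcb
  rot[11] = caaab$baaabbabcbb
  rot[12] = aaab$baaabbabcbbc
  rot[13] = aab$baaabbabcbbca
  rot[14] = ab$baaabbabcbbcaa
  rot[15] = b$baaabbabcbbcaaa
  rot[16] = $baaabbabcbbcaaab
Sorted (with $ < everything):
  sorted[0] = $baaabbabcbbcaaab  (last char: 'b')
  sorted[1] = aaab$baaabbabcbbc  (last char: 'c')
  sorted[2] = aaabbabcbbcaaab$b  (last char: 'b')
  sorted[3] = aab$baaabbabcbbca  (last char: 'a')
  sorted[4] = aabbabcbbcaaab$ba  (last char: 'a')
  sorted[5] = ab$baaabbabcbbcaa  (last char: 'a')
  sorted[6] = abbabcbbcaaab$baa  (last char: 'a')
  sorted[7] = abcbbcaaab$baaabb  (last char: 'b')
  sorted[8] = b$baaabbabcbbcaaa  (last char: 'a')
  sorted[9] = baaabbabcbbcaaab$  (last char: '$')
  sorted[10] = babcbbcaaab$baaab  (last char: 'b')
  sorted[11] = bbabcbbcaaab$baaa  (last char: 'a')
  sorted[12] = bbcaaab$baaabbabc  (last char: 'c')
  sorted[13] = bcaaab$baaabbabcb  (last char: 'b')
  sorted[14] = bcbbcaaab$baaabba  (last char: 'a')
  sorted[15] = caaab$baaabbabcbb  (last char: 'b')
  sorted[16] = cbbcaaab$baaabbab  (last char: 'b')
Last column: bcbaaaaba$bacbabb
Original string S is at sorted index 9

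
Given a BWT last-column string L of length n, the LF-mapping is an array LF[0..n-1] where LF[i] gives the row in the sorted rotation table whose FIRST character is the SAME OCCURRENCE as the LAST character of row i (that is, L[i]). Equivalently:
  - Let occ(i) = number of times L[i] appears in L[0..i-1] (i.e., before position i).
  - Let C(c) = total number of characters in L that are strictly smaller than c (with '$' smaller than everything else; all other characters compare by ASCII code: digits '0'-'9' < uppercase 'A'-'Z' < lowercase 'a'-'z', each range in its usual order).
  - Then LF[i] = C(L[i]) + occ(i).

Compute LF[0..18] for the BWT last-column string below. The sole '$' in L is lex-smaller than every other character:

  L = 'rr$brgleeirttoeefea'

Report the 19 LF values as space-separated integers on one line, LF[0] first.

Char counts: '$':1, 'a':1, 'b':1, 'e':5, 'f':1, 'g':1, 'i':1, 'l':1, 'o':1, 'r':4, 't':2
C (first-col start): C('$')=0, C('a')=1, C('b')=2, C('e')=3, C('f')=8, C('g')=9, C('i')=10, C('l')=11, C('o')=12, C('r')=13, C('t')=17
L[0]='r': occ=0, LF[0]=C('r')+0=13+0=13
L[1]='r': occ=1, LF[1]=C('r')+1=13+1=14
L[2]='$': occ=0, LF[2]=C('$')+0=0+0=0
L[3]='b': occ=0, LF[3]=C('b')+0=2+0=2
L[4]='r': occ=2, LF[4]=C('r')+2=13+2=15
L[5]='g': occ=0, LF[5]=C('g')+0=9+0=9
L[6]='l': occ=0, LF[6]=C('l')+0=11+0=11
L[7]='e': occ=0, LF[7]=C('e')+0=3+0=3
L[8]='e': occ=1, LF[8]=C('e')+1=3+1=4
L[9]='i': occ=0, LF[9]=C('i')+0=10+0=10
L[10]='r': occ=3, LF[10]=C('r')+3=13+3=16
L[11]='t': occ=0, LF[11]=C('t')+0=17+0=17
L[12]='t': occ=1, LF[12]=C('t')+1=17+1=18
L[13]='o': occ=0, LF[13]=C('o')+0=12+0=12
L[14]='e': occ=2, LF[14]=C('e')+2=3+2=5
L[15]='e': occ=3, LF[15]=C('e')+3=3+3=6
L[16]='f': occ=0, LF[16]=C('f')+0=8+0=8
L[17]='e': occ=4, LF[17]=C('e')+4=3+4=7
L[18]='a': occ=0, LF[18]=C('a')+0=1+0=1

Answer: 13 14 0 2 15 9 11 3 4 10 16 17 18 12 5 6 8 7 1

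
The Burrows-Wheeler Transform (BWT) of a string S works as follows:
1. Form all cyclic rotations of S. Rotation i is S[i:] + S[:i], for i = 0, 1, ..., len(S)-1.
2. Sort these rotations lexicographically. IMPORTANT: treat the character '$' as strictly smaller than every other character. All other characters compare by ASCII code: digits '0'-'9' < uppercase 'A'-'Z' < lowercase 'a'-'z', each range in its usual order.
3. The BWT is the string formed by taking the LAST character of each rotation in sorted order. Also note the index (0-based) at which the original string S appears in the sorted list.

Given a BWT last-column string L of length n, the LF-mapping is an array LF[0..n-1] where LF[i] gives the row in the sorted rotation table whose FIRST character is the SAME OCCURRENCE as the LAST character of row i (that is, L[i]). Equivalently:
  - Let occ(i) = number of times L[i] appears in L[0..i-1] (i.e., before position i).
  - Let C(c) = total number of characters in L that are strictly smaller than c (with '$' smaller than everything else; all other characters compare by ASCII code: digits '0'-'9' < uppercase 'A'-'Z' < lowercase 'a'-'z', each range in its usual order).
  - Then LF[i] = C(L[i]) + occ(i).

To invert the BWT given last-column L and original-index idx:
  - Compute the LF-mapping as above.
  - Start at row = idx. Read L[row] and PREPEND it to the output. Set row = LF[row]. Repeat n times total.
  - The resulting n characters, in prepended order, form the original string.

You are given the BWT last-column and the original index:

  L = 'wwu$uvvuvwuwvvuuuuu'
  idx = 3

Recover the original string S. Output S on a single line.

Answer: uuwuuuvuvvvuwuwvuw$

Derivation:
LF mapping: 15 16 1 0 2 10 11 3 12 17 4 18 13 14 5 6 7 8 9
Walk LF starting at row 3, prepending L[row]:
  step 1: row=3, L[3]='$', prepend. Next row=LF[3]=0
  step 2: row=0, L[0]='w', prepend. Next row=LF[0]=15
  step 3: row=15, L[15]='u', prepend. Next row=LF[15]=6
  step 4: row=6, L[6]='v', prepend. Next row=LF[6]=11
  step 5: row=11, L[11]='w', prepend. Next row=LF[11]=18
  step 6: row=18, L[18]='u', prepend. Next row=LF[18]=9
  step 7: row=9, L[9]='w', prepend. Next row=LF[9]=17
  step 8: row=17, L[17]='u', prepend. Next row=LF[17]=8
  step 9: row=8, L[8]='v', prepend. Next row=LF[8]=12
  step 10: row=12, L[12]='v', prepend. Next row=LF[12]=13
  step 11: row=13, L[13]='v', prepend. Next row=LF[13]=14
  step 12: row=14, L[14]='u', prepend. Next row=LF[14]=5
  step 13: row=5, L[5]='v', prepend. Next row=LF[5]=10
  step 14: row=10, L[10]='u', prepend. Next row=LF[10]=4
  step 15: row=4, L[4]='u', prepend. Next row=LF[4]=2
  step 16: row=2, L[2]='u', prepend. Next row=LF[2]=1
  step 17: row=1, L[1]='w', prepend. Next row=LF[1]=16
  step 18: row=16, L[16]='u', prepend. Next row=LF[16]=7
  step 19: row=7, L[7]='u', prepend. Next row=LF[7]=3
Reversed output: uuwuuuvuvvvuwuwvuw$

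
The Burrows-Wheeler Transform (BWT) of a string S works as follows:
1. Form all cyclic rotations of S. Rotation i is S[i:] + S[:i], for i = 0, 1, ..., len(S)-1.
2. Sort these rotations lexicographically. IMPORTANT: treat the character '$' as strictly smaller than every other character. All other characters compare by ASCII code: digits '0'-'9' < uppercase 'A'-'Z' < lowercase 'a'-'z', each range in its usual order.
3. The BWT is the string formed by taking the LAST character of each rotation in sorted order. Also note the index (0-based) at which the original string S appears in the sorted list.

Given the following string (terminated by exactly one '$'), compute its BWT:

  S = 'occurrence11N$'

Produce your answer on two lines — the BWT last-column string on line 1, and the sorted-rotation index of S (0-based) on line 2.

Answer: Ne11onccre$ruc
10

Derivation:
All 14 rotations (rotation i = S[i:]+S[:i]):
  rot[0] = occurrence11N$
  rot[1] = ccurrence11N$o
  rot[2] = currence11N$oc
  rot[3] = urrence11N$occ
  rot[4] = rrence11N$occu
  rot[5] = rence11N$occur
  rot[6] = ence11N$occurr
  rot[7] = nce11N$occurre
  rot[8] = ce11N$occurren
  rot[9] = e11N$occurrenc
  rot[10] = 11N$occurrence
  rot[11] = 1N$occurrence1
  rot[12] = N$occurrence11
  rot[13] = $occurrence11N
Sorted (with $ < everything):
  sorted[0] = $occurrence11N  (last char: 'N')
  sorted[1] = 11N$occurrence  (last char: 'e')
  sorted[2] = 1N$occurrence1  (last char: '1')
  sorted[3] = N$occurrence11  (last char: '1')
  sorted[4] = ccurrence11N$o  (last char: 'o')
  sorted[5] = ce11N$occurren  (last char: 'n')
  sorted[6] = currence11N$oc  (last char: 'c')
  sorted[7] = e11N$occurrenc  (last char: 'c')
  sorted[8] = ence11N$occurr  (last char: 'r')
  sorted[9] = nce11N$occurre  (last char: 'e')
  sorted[10] = occurrence11N$  (last char: '$')
  sorted[11] = rence11N$occur  (last char: 'r')
  sorted[12] = rrence11N$occu  (last char: 'u')
  sorted[13] = urrence11N$occ  (last char: 'c')
Last column: Ne11onccre$ruc
Original string S is at sorted index 10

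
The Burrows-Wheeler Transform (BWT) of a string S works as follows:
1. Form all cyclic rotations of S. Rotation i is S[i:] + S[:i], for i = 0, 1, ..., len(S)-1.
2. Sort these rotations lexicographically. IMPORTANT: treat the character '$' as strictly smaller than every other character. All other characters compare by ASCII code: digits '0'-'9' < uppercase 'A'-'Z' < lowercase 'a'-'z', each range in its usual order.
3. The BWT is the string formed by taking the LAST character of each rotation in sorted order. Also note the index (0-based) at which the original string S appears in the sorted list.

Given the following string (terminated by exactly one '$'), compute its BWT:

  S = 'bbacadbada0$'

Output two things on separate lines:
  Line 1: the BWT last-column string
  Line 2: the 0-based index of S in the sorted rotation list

All 12 rotations (rotation i = S[i:]+S[:i]):
  rot[0] = bbacadbada0$
  rot[1] = bacadbada0$b
  rot[2] = acadbada0$bb
  rot[3] = cadbada0$bba
  rot[4] = adbada0$bbac
  rot[5] = dbada0$bbaca
  rot[6] = bada0$bbacad
  rot[7] = ada0$bbacadb
  rot[8] = da0$bbacadba
  rot[9] = a0$bbacadbad
  rot[10] = 0$bbacadbada
  rot[11] = $bbacadbada0
Sorted (with $ < everything):
  sorted[0] = $bbacadbada0  (last char: '0')
  sorted[1] = 0$bbacadbada  (last char: 'a')
  sorted[2] = a0$bbacadbad  (last char: 'd')
  sorted[3] = acadbada0$bb  (last char: 'b')
  sorted[4] = ada0$bbacadb  (last char: 'b')
  sorted[5] = adbada0$bbac  (last char: 'c')
  sorted[6] = bacadbada0$b  (last char: 'b')
  sorted[7] = bada0$bbacad  (last char: 'd')
  sorted[8] = bbacadbada0$  (last char: '$')
  sorted[9] = cadbada0$bba  (last char: 'a')
  sorted[10] = da0$bbacadba  (last char: 'a')
  sorted[11] = dbada0$bbaca  (last char: 'a')
Last column: 0adbbcbd$aaa
Original string S is at sorted index 8

Answer: 0adbbcbd$aaa
8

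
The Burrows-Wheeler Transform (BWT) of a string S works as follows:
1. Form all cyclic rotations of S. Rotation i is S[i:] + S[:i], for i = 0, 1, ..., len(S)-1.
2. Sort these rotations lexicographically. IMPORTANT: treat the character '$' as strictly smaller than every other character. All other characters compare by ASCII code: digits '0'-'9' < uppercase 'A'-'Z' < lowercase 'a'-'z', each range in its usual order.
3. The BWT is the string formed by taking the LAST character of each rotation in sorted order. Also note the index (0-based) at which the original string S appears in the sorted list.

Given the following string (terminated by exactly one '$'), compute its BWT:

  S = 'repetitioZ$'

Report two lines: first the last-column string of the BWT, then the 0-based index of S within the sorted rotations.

All 11 rotations (rotation i = S[i:]+S[:i]):
  rot[0] = repetitioZ$
  rot[1] = epetitioZ$r
  rot[2] = petitioZ$re
  rot[3] = etitioZ$rep
  rot[4] = titioZ$repe
  rot[5] = itioZ$repet
  rot[6] = tioZ$repeti
  rot[7] = ioZ$repetit
  rot[8] = oZ$repetiti
  rot[9] = Z$repetitio
  rot[10] = $repetitioZ
Sorted (with $ < everything):
  sorted[0] = $repetitioZ  (last char: 'Z')
  sorted[1] = Z$repetitio  (last char: 'o')
  sorted[2] = epetitioZ$r  (last char: 'r')
  sorted[3] = etitioZ$rep  (last char: 'p')
  sorted[4] = ioZ$repetit  (last char: 't')
  sorted[5] = itioZ$repet  (last char: 't')
  sorted[6] = oZ$repetiti  (last char: 'i')
  sorted[7] = petitioZ$re  (last char: 'e')
  sorted[8] = repetitioZ$  (last char: '$')
  sorted[9] = tioZ$repeti  (last char: 'i')
  sorted[10] = titioZ$repe  (last char: 'e')
Last column: Zorpttie$ie
Original string S is at sorted index 8

Answer: Zorpttie$ie
8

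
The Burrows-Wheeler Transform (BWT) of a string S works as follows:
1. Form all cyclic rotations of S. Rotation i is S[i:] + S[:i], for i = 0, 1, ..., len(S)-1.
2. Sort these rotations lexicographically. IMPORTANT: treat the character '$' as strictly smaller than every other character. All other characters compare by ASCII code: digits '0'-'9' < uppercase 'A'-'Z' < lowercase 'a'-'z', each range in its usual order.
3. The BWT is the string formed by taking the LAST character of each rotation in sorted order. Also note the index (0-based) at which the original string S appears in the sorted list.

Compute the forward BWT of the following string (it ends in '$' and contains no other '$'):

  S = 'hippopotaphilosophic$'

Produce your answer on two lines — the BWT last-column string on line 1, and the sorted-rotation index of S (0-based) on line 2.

All 21 rotations (rotation i = S[i:]+S[:i]):
  rot[0] = hippopotaphilosophic$
  rot[1] = ippopotaphilosophic$h
  rot[2] = ppopotaphilosophic$hi
  rot[3] = popotaphilosophic$hip
  rot[4] = opotaphilosophic$hipp
  rot[5] = potaphilosophic$hippo
  rot[6] = otaphilosophic$hippop
  rot[7] = taphilosophic$hippopo
  rot[8] = aphilosophic$hippopot
  rot[9] = philosophic$hippopota
  rot[10] = hilosophic$hippopotap
  rot[11] = ilosophic$hippopotaph
  rot[12] = losophic$hippopotaphi
  rot[13] = osophic$hippopotaphil
  rot[14] = sophic$hippopotaphilo
  rot[15] = ophic$hippopotaphilos
  rot[16] = phic$hippopotaphiloso
  rot[17] = hic$hippopotaphilosop
  rot[18] = ic$hippopotaphilosoph
  rot[19] = c$hippopotaphilosophi
  rot[20] = $hippopotaphilosophic
Sorted (with $ < everything):
  sorted[0] = $hippopotaphilosophic  (last char: 'c')
  sorted[1] = aphilosophic$hippopot  (last char: 't')
  sorted[2] = c$hippopotaphilosophi  (last char: 'i')
  sorted[3] = hic$hippopotaphilosop  (last char: 'p')
  sorted[4] = hilosophic$hippopotap  (last char: 'p')
  sorted[5] = hippopotaphilosophic$  (last char: '$')
  sorted[6] = ic$hippopotaphilosoph  (last char: 'h')
  sorted[7] = ilosophic$hippopotaph  (last char: 'h')
  sorted[8] = ippopotaphilosophic$h  (last char: 'h')
  sorted[9] = losophic$hippopotaphi  (last char: 'i')
  sorted[10] = ophic$hippopotaphilos  (last char: 's')
  sorted[11] = opotaphilosophic$hipp  (last char: 'p')
  sorted[12] = osophic$hippopotaphil  (last char: 'l')
  sorted[13] = otaphilosophic$hippop  (last char: 'p')
  sorted[14] = phic$hippopotaphiloso  (last char: 'o')
  sorted[15] = philosophic$hippopota  (last char: 'a')
  sorted[16] = popotaphilosophic$hip  (last char: 'p')
  sorted[17] = potaphilosophic$hippo  (last char: 'o')
  sorted[18] = ppopotaphilosophic$hi  (last char: 'i')
  sorted[19] = sophic$hippopotaphilo  (last char: 'o')
  sorted[20] = taphilosophic$hippopo  (last char: 'o')
Last column: ctipp$hhhisplpoapoioo
Original string S is at sorted index 5

Answer: ctipp$hhhisplpoapoioo
5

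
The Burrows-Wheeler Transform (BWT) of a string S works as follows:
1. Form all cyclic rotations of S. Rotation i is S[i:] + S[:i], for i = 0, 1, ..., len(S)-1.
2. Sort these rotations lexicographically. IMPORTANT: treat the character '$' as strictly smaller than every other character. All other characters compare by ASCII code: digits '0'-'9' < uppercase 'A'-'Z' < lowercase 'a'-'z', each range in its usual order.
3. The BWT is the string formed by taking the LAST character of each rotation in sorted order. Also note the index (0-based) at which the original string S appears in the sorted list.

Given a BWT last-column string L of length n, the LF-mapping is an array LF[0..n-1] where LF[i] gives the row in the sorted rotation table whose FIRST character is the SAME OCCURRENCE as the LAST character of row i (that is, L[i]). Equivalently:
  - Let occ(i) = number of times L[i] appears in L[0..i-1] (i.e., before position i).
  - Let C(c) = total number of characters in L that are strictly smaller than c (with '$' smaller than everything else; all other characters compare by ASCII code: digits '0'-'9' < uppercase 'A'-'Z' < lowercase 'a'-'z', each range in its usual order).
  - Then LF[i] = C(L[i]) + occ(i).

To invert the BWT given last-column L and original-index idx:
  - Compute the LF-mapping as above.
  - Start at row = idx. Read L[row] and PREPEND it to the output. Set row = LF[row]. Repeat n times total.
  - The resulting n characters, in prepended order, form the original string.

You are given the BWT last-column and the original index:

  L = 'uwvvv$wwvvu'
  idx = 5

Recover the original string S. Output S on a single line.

Answer: vvvuwvwvwu$

Derivation:
LF mapping: 1 8 3 4 5 0 9 10 6 7 2
Walk LF starting at row 5, prepending L[row]:
  step 1: row=5, L[5]='$', prepend. Next row=LF[5]=0
  step 2: row=0, L[0]='u', prepend. Next row=LF[0]=1
  step 3: row=1, L[1]='w', prepend. Next row=LF[1]=8
  step 4: row=8, L[8]='v', prepend. Next row=LF[8]=6
  step 5: row=6, L[6]='w', prepend. Next row=LF[6]=9
  step 6: row=9, L[9]='v', prepend. Next row=LF[9]=7
  step 7: row=7, L[7]='w', prepend. Next row=LF[7]=10
  step 8: row=10, L[10]='u', prepend. Next row=LF[10]=2
  step 9: row=2, L[2]='v', prepend. Next row=LF[2]=3
  step 10: row=3, L[3]='v', prepend. Next row=LF[3]=4
  step 11: row=4, L[4]='v', prepend. Next row=LF[4]=5
Reversed output: vvvuwvwvwu$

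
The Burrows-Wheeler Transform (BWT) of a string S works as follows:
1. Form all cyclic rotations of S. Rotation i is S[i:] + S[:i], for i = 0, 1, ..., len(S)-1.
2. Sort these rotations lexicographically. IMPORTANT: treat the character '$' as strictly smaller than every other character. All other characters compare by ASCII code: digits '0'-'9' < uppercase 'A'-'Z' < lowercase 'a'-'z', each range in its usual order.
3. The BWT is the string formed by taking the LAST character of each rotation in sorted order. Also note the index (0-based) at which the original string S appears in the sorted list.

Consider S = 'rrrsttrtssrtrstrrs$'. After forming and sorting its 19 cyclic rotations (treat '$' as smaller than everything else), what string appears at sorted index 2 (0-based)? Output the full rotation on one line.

Answer: rrs$rrrsttrtssrtrst

Derivation:
All 19 rotations (rotation i = S[i:]+S[:i]):
  rot[0] = rrrsttrtssrtrstrrs$
  rot[1] = rrsttrtssrtrstrrs$r
  rot[2] = rsttrtssrtrstrrs$rr
  rot[3] = sttrtssrtrstrrs$rrr
  rot[4] = ttrtssrtrstrrs$rrrs
  rot[5] = trtssrtrstrrs$rrrst
  rot[6] = rtssrtrstrrs$rrrstt
  rot[7] = tssrtrstrrs$rrrsttr
  rot[8] = ssrtrstrrs$rrrsttrt
  rot[9] = srtrstrrs$rrrsttrts
  rot[10] = rtrstrrs$rrrsttrtss
  rot[11] = trstrrs$rrrsttrtssr
  rot[12] = rstrrs$rrrsttrtssrt
  rot[13] = strrs$rrrsttrtssrtr
  rot[14] = trrs$rrrsttrtssrtrs
  rot[15] = rrs$rrrsttrtssrtrst
  rot[16] = rs$rrrsttrtssrtrstr
  rot[17] = s$rrrsttrtssrtrstrr
  rot[18] = $rrrsttrtssrtrstrrs
Sorted (with $ < everything):
  sorted[0] = $rrrsttrtssrtrstrrs
  sorted[1] = rrrsttrtssrtrstrrs$
  sorted[2] = rrs$rrrsttrtssrtrst
  sorted[3] = rrsttrtssrtrstrrs$r
  sorted[4] = rs$rrrsttrtssrtrstr
  sorted[5] = rstrrs$rrrsttrtssrt
  sorted[6] = rsttrtssrtrstrrs$rr
  sorted[7] = rtrstrrs$rrrsttrtss
  sorted[8] = rtssrtrstrrs$rrrstt
  sorted[9] = s$rrrsttrtssrtrstrr
  sorted[10] = srtrstrrs$rrrsttrts
  sorted[11] = ssrtrstrrs$rrrsttrt
  sorted[12] = strrs$rrrsttrtssrtr
  sorted[13] = sttrtssrtrstrrs$rrr
  sorted[14] = trrs$rrrsttrtssrtrs
  sorted[15] = trstrrs$rrrsttrtssr
  sorted[16] = trtssrtrstrrs$rrrst
  sorted[17] = tssrtrstrrs$rrrsttr
  sorted[18] = ttrtssrtrstrrs$rrrs
sorted[2] = rrs$rrrsttrtssrtrst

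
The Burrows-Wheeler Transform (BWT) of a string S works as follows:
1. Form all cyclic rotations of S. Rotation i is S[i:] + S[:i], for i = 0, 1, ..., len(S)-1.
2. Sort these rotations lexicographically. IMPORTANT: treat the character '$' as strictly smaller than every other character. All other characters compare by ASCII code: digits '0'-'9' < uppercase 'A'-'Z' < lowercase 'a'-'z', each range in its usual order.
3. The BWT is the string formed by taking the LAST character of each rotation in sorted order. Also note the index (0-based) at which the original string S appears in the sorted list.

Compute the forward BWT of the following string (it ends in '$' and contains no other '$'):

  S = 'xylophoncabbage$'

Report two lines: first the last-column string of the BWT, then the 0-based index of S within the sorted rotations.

Answer: ecbbangapyohlo$x
14

Derivation:
All 16 rotations (rotation i = S[i:]+S[:i]):
  rot[0] = xylophoncabbage$
  rot[1] = ylophoncabbage$x
  rot[2] = lophoncabbage$xy
  rot[3] = ophoncabbage$xyl
  rot[4] = phoncabbage$xylo
  rot[5] = honcabbage$xylop
  rot[6] = oncabbage$xyloph
  rot[7] = ncabbage$xylopho
  rot[8] = cabbage$xylophon
  rot[9] = abbage$xylophonc
  rot[10] = bbage$xylophonca
  rot[11] = bage$xylophoncab
  rot[12] = age$xylophoncabb
  rot[13] = ge$xylophoncabba
  rot[14] = e$xylophoncabbag
  rot[15] = $xylophoncabbage
Sorted (with $ < everything):
  sorted[0] = $xylophoncabbage  (last char: 'e')
  sorted[1] = abbage$xylophonc  (last char: 'c')
  sorted[2] = age$xylophoncabb  (last char: 'b')
  sorted[3] = bage$xylophoncab  (last char: 'b')
  sorted[4] = bbage$xylophonca  (last char: 'a')
  sorted[5] = cabbage$xylophon  (last char: 'n')
  sorted[6] = e$xylophoncabbag  (last char: 'g')
  sorted[7] = ge$xylophoncabba  (last char: 'a')
  sorted[8] = honcabbage$xylop  (last char: 'p')
  sorted[9] = lophoncabbage$xy  (last char: 'y')
  sorted[10] = ncabbage$xylopho  (last char: 'o')
  sorted[11] = oncabbage$xyloph  (last char: 'h')
  sorted[12] = ophoncabbage$xyl  (last char: 'l')
  sorted[13] = phoncabbage$xylo  (last char: 'o')
  sorted[14] = xylophoncabbage$  (last char: '$')
  sorted[15] = ylophoncabbage$x  (last char: 'x')
Last column: ecbbangapyohlo$x
Original string S is at sorted index 14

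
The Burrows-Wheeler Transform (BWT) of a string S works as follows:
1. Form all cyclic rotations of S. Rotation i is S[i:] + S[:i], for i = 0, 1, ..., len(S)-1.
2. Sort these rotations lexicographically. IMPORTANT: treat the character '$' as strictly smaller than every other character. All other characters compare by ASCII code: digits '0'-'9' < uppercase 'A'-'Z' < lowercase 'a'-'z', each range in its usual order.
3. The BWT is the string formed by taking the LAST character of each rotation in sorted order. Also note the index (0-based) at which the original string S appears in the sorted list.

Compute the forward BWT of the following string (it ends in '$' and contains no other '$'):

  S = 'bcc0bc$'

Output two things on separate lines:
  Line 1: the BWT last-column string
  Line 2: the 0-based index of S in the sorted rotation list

Answer: cc0$bcb
3

Derivation:
All 7 rotations (rotation i = S[i:]+S[:i]):
  rot[0] = bcc0bc$
  rot[1] = cc0bc$b
  rot[2] = c0bc$bc
  rot[3] = 0bc$bcc
  rot[4] = bc$bcc0
  rot[5] = c$bcc0b
  rot[6] = $bcc0bc
Sorted (with $ < everything):
  sorted[0] = $bcc0bc  (last char: 'c')
  sorted[1] = 0bc$bcc  (last char: 'c')
  sorted[2] = bc$bcc0  (last char: '0')
  sorted[3] = bcc0bc$  (last char: '$')
  sorted[4] = c$bcc0b  (last char: 'b')
  sorted[5] = c0bc$bc  (last char: 'c')
  sorted[6] = cc0bc$b  (last char: 'b')
Last column: cc0$bcb
Original string S is at sorted index 3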